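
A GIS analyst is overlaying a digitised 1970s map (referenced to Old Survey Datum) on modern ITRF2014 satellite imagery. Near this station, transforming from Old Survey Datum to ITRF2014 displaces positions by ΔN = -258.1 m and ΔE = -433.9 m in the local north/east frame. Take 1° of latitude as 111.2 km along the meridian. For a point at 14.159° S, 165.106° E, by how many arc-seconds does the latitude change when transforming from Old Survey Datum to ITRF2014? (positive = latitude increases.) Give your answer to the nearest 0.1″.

Δφ = -8.4″

1° of latitude = 111.2 km, so Δφ = -258.1 / 111200 = -0.0023210° = -8.356″.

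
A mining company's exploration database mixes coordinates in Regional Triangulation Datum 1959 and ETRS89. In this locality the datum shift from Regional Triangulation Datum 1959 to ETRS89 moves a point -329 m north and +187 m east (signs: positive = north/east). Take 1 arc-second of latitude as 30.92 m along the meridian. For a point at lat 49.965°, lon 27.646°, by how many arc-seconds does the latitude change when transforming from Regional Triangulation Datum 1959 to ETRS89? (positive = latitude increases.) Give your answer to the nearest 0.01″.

1″ of latitude = 30.92 m, so Δφ = -329.0 / 30.92 = -10.640″.

Δφ = -10.64″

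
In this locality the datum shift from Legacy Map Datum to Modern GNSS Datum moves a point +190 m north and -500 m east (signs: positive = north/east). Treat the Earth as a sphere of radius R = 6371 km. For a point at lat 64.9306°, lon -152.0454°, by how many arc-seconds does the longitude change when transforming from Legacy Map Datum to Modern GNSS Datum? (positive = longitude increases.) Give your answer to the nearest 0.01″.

Δλ = -38.20″

At latitude 64.9306°, cos φ = 0.423716.
One radian of longitude at latitude φ spans R cos φ, so Δλ = ΔE / (R cos φ) = -500.0 / (6371000 × 0.423716) = -1.8522e-04 rad = -38.204″.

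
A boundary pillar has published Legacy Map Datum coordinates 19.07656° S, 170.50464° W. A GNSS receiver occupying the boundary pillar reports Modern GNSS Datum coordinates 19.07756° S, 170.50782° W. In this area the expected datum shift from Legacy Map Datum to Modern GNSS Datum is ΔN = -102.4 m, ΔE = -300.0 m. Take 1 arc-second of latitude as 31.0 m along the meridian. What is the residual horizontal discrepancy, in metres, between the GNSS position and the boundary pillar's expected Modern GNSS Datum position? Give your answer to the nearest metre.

37 m

Observed coordinate differences: Δφ = -0.00100°, Δλ = -0.00318°.
Converting to metres (1° lat = 111600 m, cos φ = 0.945083): observed ΔN = -111.6 m, observed ΔE = -335.4 m.
Subtracting the expected shift leaves a residual of -111.6 − (-102.4) = -9.2 m north and -335.4 − (-300.0) = -35.4 m east.
Residual distance = √((-9.2)² + (-35.4)²) = 36.6 m.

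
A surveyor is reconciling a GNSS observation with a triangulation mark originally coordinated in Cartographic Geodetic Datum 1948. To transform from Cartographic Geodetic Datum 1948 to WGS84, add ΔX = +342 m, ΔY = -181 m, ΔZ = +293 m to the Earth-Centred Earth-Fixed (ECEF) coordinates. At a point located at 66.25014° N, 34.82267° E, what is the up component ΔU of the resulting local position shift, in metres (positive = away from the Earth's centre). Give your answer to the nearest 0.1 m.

ΔU = 339.6 m

At φ = 66.25014°, λ = 34.82267°: sin φ = 0.915312, cos φ = 0.402744, sin λ = 0.571038, cos λ = 0.820923.
ΔU = cos φ cos λ·ΔX + cos φ sin λ·ΔY + sin φ·ΔZ = (0.402744)(0.820923)(342) + (0.402744)(0.571038)(-181) + (0.915312)(293) = 339.63 m.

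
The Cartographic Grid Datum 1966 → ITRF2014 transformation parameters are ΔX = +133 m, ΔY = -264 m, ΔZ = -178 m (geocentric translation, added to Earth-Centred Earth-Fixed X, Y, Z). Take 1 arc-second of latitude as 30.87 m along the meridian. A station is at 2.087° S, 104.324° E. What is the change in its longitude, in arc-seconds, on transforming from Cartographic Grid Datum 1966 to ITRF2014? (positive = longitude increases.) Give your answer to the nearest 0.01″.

Δλ = -2.06″

sin φ = -0.036417, cos φ = 0.999337, sin λ = 0.968912, cos λ = -0.247405.
East component: ΔE = −sin λ·ΔX + cos λ·ΔY = −(0.968912)(133) + (-0.247405)(-264) = -63.55 m.
1° of latitude spans 3600 × 30.87 = 111132 m; at latitude φ, 1° of longitude spans that × cos φ = 111058.3 m, so Δλ = -63.55 / 111058.3 × 3600 = -2.060″.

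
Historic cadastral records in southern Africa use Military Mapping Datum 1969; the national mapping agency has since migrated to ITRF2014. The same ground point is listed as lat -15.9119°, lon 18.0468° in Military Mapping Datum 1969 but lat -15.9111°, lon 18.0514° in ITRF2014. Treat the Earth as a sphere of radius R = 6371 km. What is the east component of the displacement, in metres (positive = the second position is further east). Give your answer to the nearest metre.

Δφ = -15.9111° − -15.9119° = +0.0008°; Δλ = 18.0514° − 18.0468° = +0.0046°.
1° along a meridian = πR/180 = 111195 m.
ΔN = Δφ × 111195 = 89.0 m; ΔE = Δλ × 111195 × cos(-15.9119°) = +0.0046 × 111195 × 0.961684 = 491.9 m.

ΔE = 492 m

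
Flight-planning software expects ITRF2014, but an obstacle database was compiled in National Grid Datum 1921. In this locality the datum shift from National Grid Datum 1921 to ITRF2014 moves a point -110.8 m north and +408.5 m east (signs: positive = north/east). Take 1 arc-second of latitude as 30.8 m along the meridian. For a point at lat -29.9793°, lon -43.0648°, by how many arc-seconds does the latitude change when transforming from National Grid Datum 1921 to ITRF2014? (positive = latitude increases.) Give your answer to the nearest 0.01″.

1″ of latitude = 30.80 m, so Δφ = -110.8 / 30.80 = -3.597″.

Δφ = -3.60″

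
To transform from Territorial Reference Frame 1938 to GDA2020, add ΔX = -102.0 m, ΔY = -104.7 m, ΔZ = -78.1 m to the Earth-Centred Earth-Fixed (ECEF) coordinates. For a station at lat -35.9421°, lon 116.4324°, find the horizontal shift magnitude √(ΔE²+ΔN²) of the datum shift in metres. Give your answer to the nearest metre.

166 m

The local east axis at (φ, λ) is (−sin λ, cos λ, 0), so ΔE = −sin(116.4324°)·(-102.0) + cos(116.4324°)·(-104.7) = 137.94 m.
The local north axis is (−sin φ cos λ, −sin φ sin λ, cos φ), giving ΔN = 26.651 − 55.031 − 63.231 = -91.61 m.
Horizontal magnitude = √(ΔE² + ΔN²) = √(137.94² + (-91.61)²) = 165.59 m.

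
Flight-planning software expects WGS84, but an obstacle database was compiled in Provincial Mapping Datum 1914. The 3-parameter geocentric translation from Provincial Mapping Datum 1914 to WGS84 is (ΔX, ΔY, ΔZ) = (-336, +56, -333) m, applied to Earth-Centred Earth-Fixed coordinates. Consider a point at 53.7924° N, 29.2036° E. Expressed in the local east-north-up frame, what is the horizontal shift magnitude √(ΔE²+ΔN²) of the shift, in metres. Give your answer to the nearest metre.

At φ = 53.7924°, λ = 29.2036°: sin φ = 0.806882, cos φ = 0.590713, sin λ = 0.487915, cos λ = 0.872891.
ΔE = −sin λ·ΔX + cos λ·ΔY = −(0.487915)·(-336) + (0.872891)·(56) = 212.82 m.
ΔN = −sin φ cos λ·ΔX − sin φ sin λ·ΔY + cos φ·ΔZ = −(0.806882)(0.872891)(-336) − (0.806882)(0.487915)(56) + (0.590713)(-333) = 17.90 m.
Horizontal magnitude = √(ΔE² + ΔN²) = √(212.82² + 17.90²) = 213.57 m.

214 m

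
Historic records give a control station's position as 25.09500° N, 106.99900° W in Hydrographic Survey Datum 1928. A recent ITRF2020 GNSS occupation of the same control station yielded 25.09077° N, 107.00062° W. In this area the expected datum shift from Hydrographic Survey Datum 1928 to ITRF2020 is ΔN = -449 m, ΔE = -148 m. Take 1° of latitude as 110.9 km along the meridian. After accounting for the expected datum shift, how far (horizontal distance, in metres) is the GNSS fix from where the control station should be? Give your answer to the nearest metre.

Observed coordinate differences: Δφ = -0.00423°, Δλ = -0.00162°.
Converting to metres (1° lat = 110900 m, cos φ = 0.905606): observed ΔN = -469.1 m, observed ΔE = -162.7 m.
Subtracting the expected shift leaves a residual of -469.1 − (-449) = -20.1 m north and -162.7 − (-148) = -14.7 m east.
Residual distance = √((-20.1)² + (-14.7)²) = 24.9 m.

25 m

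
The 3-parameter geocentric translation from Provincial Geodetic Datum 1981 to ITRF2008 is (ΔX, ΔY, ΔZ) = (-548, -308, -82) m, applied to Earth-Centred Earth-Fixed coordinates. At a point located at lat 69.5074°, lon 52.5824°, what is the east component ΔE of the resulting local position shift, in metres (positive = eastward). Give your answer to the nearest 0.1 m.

ΔE = 248.1 m

At φ = 69.5074°, λ = 52.5824°: sin φ = 0.936717, cos φ = 0.350086, sin λ = 0.794228, cos λ = 0.607620.
ΔE = −sin λ·ΔX + cos λ·ΔY = −(0.794228)·(-548) + (0.607620)·(-308) = 248.09 m.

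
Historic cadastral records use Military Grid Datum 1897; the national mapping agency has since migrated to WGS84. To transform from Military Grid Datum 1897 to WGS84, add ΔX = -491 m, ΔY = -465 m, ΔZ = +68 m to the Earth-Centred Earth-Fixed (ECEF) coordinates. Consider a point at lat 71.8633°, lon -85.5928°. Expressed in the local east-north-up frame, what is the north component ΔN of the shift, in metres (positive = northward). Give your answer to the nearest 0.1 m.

ΔN = -383.6 m

The local north axis is (−sin φ cos λ, −sin φ sin λ, cos φ), giving ΔN = 35.856 − 440.591 + 21.167 = -383.57 m.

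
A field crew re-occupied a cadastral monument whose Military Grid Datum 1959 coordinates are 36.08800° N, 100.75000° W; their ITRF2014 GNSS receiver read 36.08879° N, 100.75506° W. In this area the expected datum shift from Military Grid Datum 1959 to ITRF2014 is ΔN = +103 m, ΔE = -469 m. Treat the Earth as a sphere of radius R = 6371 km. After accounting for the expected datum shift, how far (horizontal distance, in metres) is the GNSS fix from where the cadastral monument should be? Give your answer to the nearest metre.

Observed coordinate differences: Δφ = +0.00079°, Δλ = -0.00506°.
Converting to metres (1° lat = 111195 m, cos φ = 0.808113): observed ΔN = 87.8 m, observed ΔE = -454.7 m.
Subtracting the expected shift leaves a residual of 87.8 − (103) = -15.2 m north and -454.7 − (-469) = 14.3 m east.
Residual distance = √((-15.2)² + 14.3²) = 20.8 m.

21 m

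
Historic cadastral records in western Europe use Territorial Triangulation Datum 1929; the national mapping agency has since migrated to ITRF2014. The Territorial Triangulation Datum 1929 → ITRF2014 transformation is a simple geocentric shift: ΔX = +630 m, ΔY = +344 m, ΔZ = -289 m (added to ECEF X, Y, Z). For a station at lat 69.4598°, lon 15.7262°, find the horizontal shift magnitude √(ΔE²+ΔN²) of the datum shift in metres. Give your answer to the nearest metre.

773 m

At φ = 69.4598°, λ = 15.7262°: sin φ = 0.936426, cos φ = 0.350864, sin λ = 0.271041, cos λ = 0.962568.
ΔE = −sin λ·ΔX + cos λ·ΔY = −(0.271041)·(630) + (0.962568)·(344) = 160.37 m.
ΔN = −sin φ cos λ·ΔX − sin φ sin λ·ΔY + cos φ·ΔZ = −(0.936426)(0.962568)(630) − (0.936426)(0.271041)(344) + (0.350864)(-289) = -756.58 m.
Horizontal magnitude = √(ΔE² + ΔN²) = √(160.37² + (-756.58)²) = 773.39 m.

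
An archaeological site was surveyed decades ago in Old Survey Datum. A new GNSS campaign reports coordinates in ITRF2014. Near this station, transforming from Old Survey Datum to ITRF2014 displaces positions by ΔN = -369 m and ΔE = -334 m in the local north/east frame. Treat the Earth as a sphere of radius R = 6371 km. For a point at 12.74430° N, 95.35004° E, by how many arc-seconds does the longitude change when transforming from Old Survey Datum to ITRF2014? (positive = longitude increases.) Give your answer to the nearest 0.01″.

Δλ = -11.09″

At latitude 12.74430°, cos φ = 0.975364.
One radian of longitude at latitude φ spans R cos φ, so Δλ = ΔE / (R cos φ) = -334.0 / (6371000 × 0.975364) = -5.3749e-05 rad = -11.087″.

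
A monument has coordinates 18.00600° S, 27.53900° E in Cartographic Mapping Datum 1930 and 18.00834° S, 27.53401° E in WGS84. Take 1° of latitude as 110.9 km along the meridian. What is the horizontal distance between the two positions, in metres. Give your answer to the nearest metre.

587 m

Δφ = -18.00834° − -18.00600° = -0.00234°; Δλ = 27.53401° − 27.53900° = -0.00499°.
ΔN = Δφ × 110900 = -259.5 m; ΔE = Δλ × 110900 × cos(-18.00600°) = -0.00499 × 110900 × 0.951024 = -526.3 m.
Distance = √(ΔE² + ΔN²) = √((-526.3)² + (-259.5)²) = 586.8 m.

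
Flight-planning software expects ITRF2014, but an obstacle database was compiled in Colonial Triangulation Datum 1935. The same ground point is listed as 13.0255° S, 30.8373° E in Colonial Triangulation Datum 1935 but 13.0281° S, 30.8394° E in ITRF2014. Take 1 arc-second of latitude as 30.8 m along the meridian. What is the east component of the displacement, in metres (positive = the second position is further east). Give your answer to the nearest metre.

Δφ = -13.0281° − -13.0255° = -0.0026°; Δλ = 30.8394° − 30.8373° = +0.0021°.
1° of latitude = 3600 × 30.80 = 110880 m.
ΔN = Δφ × 110880 = -288.3 m; ΔE = Δλ × 110880 × cos(-13.0255°) = +0.0021 × 110880 × 0.974270 = 226.9 m.

ΔE = 227 m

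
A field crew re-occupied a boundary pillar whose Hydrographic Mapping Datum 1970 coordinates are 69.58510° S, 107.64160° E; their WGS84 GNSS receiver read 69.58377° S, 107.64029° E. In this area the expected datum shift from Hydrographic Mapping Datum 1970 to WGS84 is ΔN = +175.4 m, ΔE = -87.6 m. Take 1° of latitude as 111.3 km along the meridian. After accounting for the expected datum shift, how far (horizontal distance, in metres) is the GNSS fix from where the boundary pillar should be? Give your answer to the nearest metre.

46 m

Observed coordinate differences: Δφ = +0.00133°, Δλ = -0.00131°.
Converting to metres (1° lat = 111300 m, cos φ = 0.348816): observed ΔN = 148.0 m, observed ΔE = -50.9 m.
Subtracting the expected shift leaves a residual of 148.0 − (175.4) = -27.4 m north and -50.9 − (-87.6) = 36.7 m east.
Residual distance = √((-27.4)² + 36.7²) = 45.8 m.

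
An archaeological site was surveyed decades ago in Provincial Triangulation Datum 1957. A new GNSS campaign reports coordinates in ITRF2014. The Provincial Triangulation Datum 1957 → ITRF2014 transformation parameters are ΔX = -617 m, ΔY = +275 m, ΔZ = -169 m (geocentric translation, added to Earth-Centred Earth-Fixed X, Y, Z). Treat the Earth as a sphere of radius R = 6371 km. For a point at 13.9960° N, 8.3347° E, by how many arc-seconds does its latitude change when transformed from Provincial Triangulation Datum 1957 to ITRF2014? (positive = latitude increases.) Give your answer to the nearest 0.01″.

Δφ = -0.84″

sin φ = 0.241854, cos φ = 0.970313, sin λ = 0.144955, cos λ = 0.989438.
North component: ΔN = −sin φ cos λ·ΔX − sin φ sin λ·ΔY + cos φ·ΔZ = −(0.241854)(0.989438)(-617) − (0.241854)(0.144955)(275) + (0.970313)(-169) = -25.98 m.
1° of latitude spans πR/180 = 111195 m, so Δφ = -25.98 / 111195 × 3600 = -0.841″.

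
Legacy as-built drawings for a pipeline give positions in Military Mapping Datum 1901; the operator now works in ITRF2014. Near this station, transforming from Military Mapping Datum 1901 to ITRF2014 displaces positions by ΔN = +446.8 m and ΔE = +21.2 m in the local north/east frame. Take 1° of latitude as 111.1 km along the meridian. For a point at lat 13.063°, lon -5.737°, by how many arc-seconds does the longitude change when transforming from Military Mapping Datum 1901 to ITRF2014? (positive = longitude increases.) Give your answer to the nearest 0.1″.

Δλ = 0.7″

At latitude 13.063°, cos φ = 0.974122.
1° of longitude at this latitude = 111.1 × cos φ = 108.22 km, so Δλ = 21.2 / 108225.0 = 0.0001959° = 0.705″.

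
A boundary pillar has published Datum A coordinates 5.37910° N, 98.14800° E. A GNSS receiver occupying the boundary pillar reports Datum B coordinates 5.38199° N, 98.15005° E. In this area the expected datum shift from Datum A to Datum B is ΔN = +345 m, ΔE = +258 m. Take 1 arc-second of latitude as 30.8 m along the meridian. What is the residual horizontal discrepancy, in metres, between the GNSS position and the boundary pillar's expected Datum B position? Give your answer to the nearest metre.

40 m

Observed coordinate differences: Δφ = +0.00289°, Δλ = +0.00205°.
Converting to metres (1° lat = 110880 m, cos φ = 0.995596): observed ΔN = 320.4 m, observed ΔE = 226.3 m.
Subtracting the expected shift leaves a residual of 320.4 − (345) = -24.6 m north and 226.3 − (258) = -31.7 m east.
Residual distance = √((-24.6)² + (-31.7)²) = 40.1 m.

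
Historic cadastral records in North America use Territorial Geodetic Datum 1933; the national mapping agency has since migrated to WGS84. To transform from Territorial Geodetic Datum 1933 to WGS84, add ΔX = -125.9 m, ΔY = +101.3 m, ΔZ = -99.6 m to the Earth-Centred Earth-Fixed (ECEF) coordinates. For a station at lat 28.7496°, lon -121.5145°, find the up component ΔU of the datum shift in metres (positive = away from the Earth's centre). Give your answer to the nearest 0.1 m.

At φ = 28.7496°, λ = -121.5145°: sin φ = 0.480983, cos φ = 0.876730, sin λ = -0.852508, cos λ = -0.522714.
ΔU = cos φ cos λ·ΔX + cos φ sin λ·ΔY + sin φ·ΔZ = (0.876730)(-0.522714)(-125.9) + (0.876730)(-0.852508)(101.3) + (0.480983)(-99.6) = -65.92 m.

ΔU = -65.9 m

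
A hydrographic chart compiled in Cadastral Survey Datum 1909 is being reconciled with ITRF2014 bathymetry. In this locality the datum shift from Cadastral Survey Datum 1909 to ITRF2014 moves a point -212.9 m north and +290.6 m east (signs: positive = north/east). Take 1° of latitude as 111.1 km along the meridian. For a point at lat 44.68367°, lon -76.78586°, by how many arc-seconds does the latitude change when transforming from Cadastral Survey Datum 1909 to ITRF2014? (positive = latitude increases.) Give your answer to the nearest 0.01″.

Δφ = -6.90″

1° of latitude = 111.1 km, so Δφ = -212.9 / 111100 = -0.0019163° = -6.899″.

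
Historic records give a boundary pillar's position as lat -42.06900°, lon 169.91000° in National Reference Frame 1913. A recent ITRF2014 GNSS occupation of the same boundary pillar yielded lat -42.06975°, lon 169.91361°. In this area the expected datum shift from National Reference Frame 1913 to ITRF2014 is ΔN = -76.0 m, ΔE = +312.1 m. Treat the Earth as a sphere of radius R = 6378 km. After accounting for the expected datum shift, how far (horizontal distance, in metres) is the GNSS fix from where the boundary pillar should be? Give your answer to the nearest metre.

16 m

Observed coordinate differences: Δφ = -0.00075°, Δλ = +0.00361°.
Converting to metres (1° lat = 111317 m, cos φ = 0.742338): observed ΔN = -83.5 m, observed ΔE = 298.3 m.
Subtracting the expected shift leaves a residual of -83.5 − (-76.0) = -7.5 m north and 298.3 − (312.1) = -13.8 m east.
Residual distance = √((-7.5)² + (-13.8)²) = 15.7 m.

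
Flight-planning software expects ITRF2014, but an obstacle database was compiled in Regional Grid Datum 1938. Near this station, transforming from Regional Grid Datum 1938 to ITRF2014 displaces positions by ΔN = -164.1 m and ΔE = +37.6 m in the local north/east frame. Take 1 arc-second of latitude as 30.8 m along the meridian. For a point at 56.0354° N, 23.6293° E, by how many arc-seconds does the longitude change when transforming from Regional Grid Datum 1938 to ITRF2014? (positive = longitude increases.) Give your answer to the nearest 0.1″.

At latitude 56.0354°, cos φ = 0.558681.
1″ of longitude at this latitude = 30.80 × cos φ = 17.2074 m, so Δλ = 37.6 / 17.2074 = 2.185″.

Δλ = 2.2″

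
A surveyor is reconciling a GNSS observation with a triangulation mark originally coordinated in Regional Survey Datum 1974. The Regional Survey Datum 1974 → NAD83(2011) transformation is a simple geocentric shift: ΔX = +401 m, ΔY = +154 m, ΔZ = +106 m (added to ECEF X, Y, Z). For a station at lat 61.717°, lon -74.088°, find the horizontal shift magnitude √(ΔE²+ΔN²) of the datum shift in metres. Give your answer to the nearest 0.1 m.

436.0 m

At φ = 61.717°, λ = -74.088°: sin φ = 0.880618, cos φ = 0.473827, sin λ = -0.961684, cos λ = 0.274161.
ΔE = −sin λ·ΔX + cos λ·ΔY = −(-0.961684)·(401) + (0.274161)·(154) = 427.86 m.
ΔN = −sin φ cos λ·ΔX − sin φ sin λ·ΔY + cos φ·ΔZ = −(0.880618)(0.274161)(401) − (0.880618)(-0.961684)(154) + (0.473827)(106) = 83.83 m.
Horizontal magnitude = √(ΔE² + ΔN²) = √(427.86² + 83.83²) = 435.99 m.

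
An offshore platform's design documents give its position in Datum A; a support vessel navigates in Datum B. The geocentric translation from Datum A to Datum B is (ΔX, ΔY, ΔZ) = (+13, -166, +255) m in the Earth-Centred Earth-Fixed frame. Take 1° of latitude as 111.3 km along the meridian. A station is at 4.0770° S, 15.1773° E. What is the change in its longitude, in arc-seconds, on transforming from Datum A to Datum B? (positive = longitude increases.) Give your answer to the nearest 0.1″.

Δλ = -5.3″

sin φ = -0.071097, cos φ = 0.997469, sin λ = 0.261807, cos λ = 0.965120.
East component: ΔE = −sin λ·ΔX + cos λ·ΔY = −(0.261807)(13) + (0.965120)(-166) = -163.61 m.
1° of latitude spans 111300 m; at latitude φ, 1° of longitude spans that × cos φ = 111018.3 m, so Δλ = -163.61 / 111018.3 × 3600 = -5.306″.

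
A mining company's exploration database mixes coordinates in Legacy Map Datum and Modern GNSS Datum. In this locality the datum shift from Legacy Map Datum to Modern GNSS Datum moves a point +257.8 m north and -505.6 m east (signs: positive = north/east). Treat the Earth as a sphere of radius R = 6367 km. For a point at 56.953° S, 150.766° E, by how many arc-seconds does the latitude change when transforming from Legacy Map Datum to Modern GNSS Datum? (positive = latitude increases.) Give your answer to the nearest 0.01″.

Δφ = 8.35″

On a sphere of radius R, 1 rad of latitude = R, so Δφ = ΔN / R = 257.8 / 6367000 = 4.0490e-05 rad = 8.352″.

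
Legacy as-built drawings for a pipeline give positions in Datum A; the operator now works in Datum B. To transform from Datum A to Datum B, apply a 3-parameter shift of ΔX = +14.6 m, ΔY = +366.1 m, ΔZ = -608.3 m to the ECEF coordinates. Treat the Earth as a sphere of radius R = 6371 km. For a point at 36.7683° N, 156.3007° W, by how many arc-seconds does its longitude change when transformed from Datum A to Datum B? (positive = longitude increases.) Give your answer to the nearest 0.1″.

Δλ = -13.3″

sin φ = 0.598580, cos φ = 0.801063, sin λ = -0.401937, cos λ = -0.915668.
East component: ΔE = −sin λ·ΔX + cos λ·ΔY = −(-0.401937)(14.6) + (-0.915668)(366.1) = -329.36 m.
1° of latitude spans πR/180 = 111195 m; at latitude φ, 1° of longitude spans that × cos φ = 89074.1 m, so Δλ = -329.36 / 89074.1 × 3600 = -13.311″.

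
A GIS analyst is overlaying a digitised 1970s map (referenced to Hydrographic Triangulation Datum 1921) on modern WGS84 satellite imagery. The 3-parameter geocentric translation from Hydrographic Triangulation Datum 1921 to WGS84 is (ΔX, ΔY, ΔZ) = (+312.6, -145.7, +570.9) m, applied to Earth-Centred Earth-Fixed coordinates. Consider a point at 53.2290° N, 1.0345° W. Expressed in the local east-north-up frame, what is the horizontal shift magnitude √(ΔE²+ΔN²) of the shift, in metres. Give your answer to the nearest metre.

The local east axis at (φ, λ) is (−sin λ, cos λ, 0), so ΔE = −sin(-1.0345°)·312.6 + cos(-1.0345°)·(-145.7) = -140.03 m.
The local north axis is (−sin φ cos λ, −sin φ sin λ, cos φ), giving ΔN = -250.363 − 2.107 + 341.751 = 89.28 m.
Horizontal magnitude = √(ΔE² + ΔN²) = √((-140.03)² + 89.28²) = 166.07 m.

166 m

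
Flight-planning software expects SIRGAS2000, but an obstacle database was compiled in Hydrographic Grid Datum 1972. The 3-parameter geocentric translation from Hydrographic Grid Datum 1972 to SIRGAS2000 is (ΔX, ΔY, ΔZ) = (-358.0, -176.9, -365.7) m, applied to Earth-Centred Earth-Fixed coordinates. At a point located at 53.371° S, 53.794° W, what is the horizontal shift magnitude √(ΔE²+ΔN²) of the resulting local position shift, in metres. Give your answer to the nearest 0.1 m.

At φ = -53.371°, λ = -53.794°: sin φ = -0.802516, cos φ = 0.596631, sin λ = -0.806898, cos λ = 0.590690.
ΔE = −sin λ·ΔX + cos λ·ΔY = −(-0.806898)·(-358.0) + (0.590690)·(-176.9) = -393.36 m.
ΔN = −sin φ cos λ·ΔX − sin φ sin λ·ΔY + cos φ·ΔZ = −(-0.802516)(0.590690)(-358.0) − (-0.802516)(-0.806898)(-176.9) + (0.596631)(-365.7) = -273.34 m.
Horizontal magnitude = √(ΔE² + ΔN²) = √((-393.36)² + (-273.34)²) = 479.01 m.

479.0 m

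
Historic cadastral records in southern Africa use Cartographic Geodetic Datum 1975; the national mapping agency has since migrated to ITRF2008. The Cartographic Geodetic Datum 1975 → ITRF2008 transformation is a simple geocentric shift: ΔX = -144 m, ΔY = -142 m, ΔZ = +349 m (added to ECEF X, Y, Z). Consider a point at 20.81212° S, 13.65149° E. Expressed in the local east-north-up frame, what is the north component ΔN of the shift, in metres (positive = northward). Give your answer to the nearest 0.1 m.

The local north axis is (−sin φ cos λ, −sin φ sin λ, cos φ), giving ΔN = -49.718 − 11.908 + 326.228 = 264.60 m.

ΔN = 264.6 m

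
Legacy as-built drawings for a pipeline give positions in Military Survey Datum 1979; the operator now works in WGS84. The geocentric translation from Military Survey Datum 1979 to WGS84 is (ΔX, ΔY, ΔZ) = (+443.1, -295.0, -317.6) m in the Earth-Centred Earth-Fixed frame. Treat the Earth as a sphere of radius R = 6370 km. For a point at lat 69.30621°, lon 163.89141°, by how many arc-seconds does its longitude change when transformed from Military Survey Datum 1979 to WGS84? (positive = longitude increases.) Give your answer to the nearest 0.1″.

Δλ = 14.7″

sin φ = 0.935482, cos φ = 0.353373, sin λ = 0.277459, cos λ = -0.960738.
East component: ΔE = −sin λ·ΔX + cos λ·ΔY = −(0.277459)(443.1) + (-0.960738)(-295.0) = 160.48 m.
1° of latitude spans πR/180 = 111177 m; at latitude φ, 1° of longitude spans that × cos φ = 39287.2 m, so Δλ = 160.48 / 39287.2 × 3600 = 14.705″.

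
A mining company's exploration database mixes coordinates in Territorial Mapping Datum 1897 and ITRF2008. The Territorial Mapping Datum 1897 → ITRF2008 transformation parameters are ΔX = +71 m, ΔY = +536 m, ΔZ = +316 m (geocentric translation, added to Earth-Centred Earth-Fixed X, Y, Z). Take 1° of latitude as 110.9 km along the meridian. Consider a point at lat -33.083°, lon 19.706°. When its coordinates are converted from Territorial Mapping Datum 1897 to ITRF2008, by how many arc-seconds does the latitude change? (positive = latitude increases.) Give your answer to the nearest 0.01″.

Δφ = 12.98″

sin φ = -0.545853, cos φ = 0.837881, sin λ = 0.337194, cos λ = 0.941435.
North component: ΔN = −sin φ cos λ·ΔX − sin φ sin λ·ΔY + cos φ·ΔZ = −(-0.545853)(0.941435)(71) − (-0.545853)(0.337194)(536) + (0.837881)(316) = 399.91 m.
1° of latitude spans 110900 m, so Δφ = 399.91 / 110900 × 3600 = 12.982″.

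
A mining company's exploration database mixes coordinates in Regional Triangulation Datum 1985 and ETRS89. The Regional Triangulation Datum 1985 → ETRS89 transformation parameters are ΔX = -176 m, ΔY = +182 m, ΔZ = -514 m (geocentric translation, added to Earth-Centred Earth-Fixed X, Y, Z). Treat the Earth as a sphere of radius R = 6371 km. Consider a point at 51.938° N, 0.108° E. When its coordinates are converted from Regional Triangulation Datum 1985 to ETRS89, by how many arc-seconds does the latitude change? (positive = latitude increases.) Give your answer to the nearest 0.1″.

sin φ = 0.787344, cos φ = 0.616514, sin λ = 0.001885, cos λ = 0.999998.
North component: ΔN = −sin φ cos λ·ΔX − sin φ sin λ·ΔY + cos φ·ΔZ = −(0.787344)(0.999998)(-176) − (0.787344)(0.001885)(182) + (0.616514)(-514) = -178.59 m.
1° of latitude spans πR/180 = 111195 m, so Δφ = -178.59 / 111195 × 3600 = -5.782″.

Δφ = -5.8″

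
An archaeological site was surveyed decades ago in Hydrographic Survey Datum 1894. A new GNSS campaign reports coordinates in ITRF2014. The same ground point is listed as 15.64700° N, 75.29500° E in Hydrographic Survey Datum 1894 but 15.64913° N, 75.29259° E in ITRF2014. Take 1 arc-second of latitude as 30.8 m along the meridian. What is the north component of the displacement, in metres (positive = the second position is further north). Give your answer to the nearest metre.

ΔN = 236 m

Δφ = 15.64913° − 15.64700° = +0.00213°; Δλ = 75.29259° − 75.29500° = -0.00241°.
1° of latitude = 3600 × 30.80 = 110880 m.
ΔN = Δφ × 110880 = 236.2 m; ΔE = Δλ × 110880 × cos(15.64700°) = -0.00241 × 110880 × 0.962942 = -257.3 m.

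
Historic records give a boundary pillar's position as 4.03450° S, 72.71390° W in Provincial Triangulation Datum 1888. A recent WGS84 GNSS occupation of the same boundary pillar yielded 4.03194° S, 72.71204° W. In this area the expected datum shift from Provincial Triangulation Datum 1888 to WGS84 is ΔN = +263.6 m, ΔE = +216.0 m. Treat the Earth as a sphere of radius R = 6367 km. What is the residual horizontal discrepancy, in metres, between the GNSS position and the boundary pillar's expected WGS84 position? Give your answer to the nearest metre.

23 m

Observed coordinate differences: Δφ = +0.00256°, Δλ = +0.00186°.
Converting to metres (1° lat = 111125 m, cos φ = 0.997522): observed ΔN = 284.5 m, observed ΔE = 206.2 m.
Subtracting the expected shift leaves a residual of 284.5 − (263.6) = 20.9 m north and 206.2 − (216.0) = -9.8 m east.
Residual distance = √(20.9² + (-9.8)²) = 23.1 m.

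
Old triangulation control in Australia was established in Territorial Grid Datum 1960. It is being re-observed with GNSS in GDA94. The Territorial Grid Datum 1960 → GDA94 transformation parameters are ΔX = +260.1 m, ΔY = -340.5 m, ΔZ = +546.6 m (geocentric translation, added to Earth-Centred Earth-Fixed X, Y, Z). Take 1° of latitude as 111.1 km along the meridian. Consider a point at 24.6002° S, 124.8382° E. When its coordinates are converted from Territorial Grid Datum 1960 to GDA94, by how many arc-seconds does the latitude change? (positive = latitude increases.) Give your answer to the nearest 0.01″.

sin φ = -0.416284, cos φ = 0.909235, sin λ = 0.820769, cos λ = -0.571261.
North component: ΔN = −sin φ cos λ·ΔX − sin φ sin λ·ΔY + cos φ·ΔZ = −(-0.416284)(-0.571261)(260.1) − (-0.416284)(0.820769)(-340.5) + (0.909235)(546.6) = 318.79 m.
1° of latitude spans 111100 m, so Δφ = 318.79 / 111100 × 3600 = 10.330″.

Δφ = 10.33″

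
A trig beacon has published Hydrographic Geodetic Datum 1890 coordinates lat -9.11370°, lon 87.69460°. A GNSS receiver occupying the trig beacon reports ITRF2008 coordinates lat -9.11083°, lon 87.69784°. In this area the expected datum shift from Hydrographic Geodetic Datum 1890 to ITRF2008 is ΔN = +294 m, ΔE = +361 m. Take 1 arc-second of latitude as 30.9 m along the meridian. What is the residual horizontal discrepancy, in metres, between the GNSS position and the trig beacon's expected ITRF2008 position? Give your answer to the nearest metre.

Observed coordinate differences: Δφ = +0.00287°, Δλ = +0.00324°.
Converting to metres (1° lat = 111240 m, cos φ = 0.987376): observed ΔN = 319.3 m, observed ΔE = 355.9 m.
Subtracting the expected shift leaves a residual of 319.3 − (294) = 25.3 m north and 355.9 − (361) = -5.1 m east.
Residual distance = √(25.3² + (-5.1)²) = 25.8 m.

26 m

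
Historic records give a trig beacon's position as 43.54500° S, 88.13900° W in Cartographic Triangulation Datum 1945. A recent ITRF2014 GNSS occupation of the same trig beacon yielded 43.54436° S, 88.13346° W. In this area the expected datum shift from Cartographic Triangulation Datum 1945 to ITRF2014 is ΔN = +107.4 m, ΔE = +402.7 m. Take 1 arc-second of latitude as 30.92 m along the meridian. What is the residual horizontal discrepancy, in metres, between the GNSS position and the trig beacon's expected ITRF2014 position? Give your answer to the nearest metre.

Observed coordinate differences: Δφ = +0.00064°, Δλ = +0.00554°.
Converting to metres (1° lat = 111312 m, cos φ = 0.724834): observed ΔN = 71.2 m, observed ΔE = 447.0 m.
Subtracting the expected shift leaves a residual of 71.2 − (107.4) = -36.2 m north and 447.0 − (402.7) = 44.3 m east.
Residual distance = √((-36.2)² + 44.3²) = 57.2 m.

57 m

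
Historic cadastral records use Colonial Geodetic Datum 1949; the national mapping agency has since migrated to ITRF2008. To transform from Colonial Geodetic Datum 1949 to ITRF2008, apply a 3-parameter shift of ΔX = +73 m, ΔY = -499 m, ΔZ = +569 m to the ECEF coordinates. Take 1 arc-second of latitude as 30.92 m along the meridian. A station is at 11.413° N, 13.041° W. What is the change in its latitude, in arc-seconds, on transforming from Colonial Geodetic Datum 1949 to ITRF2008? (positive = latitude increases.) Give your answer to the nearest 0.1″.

sin φ = 0.197880, cos φ = 0.980226, sin λ = -0.225648, cos λ = 0.974209.
North component: ΔN = −sin φ cos λ·ΔX − sin φ sin λ·ΔY + cos φ·ΔZ = −(0.197880)(0.974209)(73) − (0.197880)(-0.225648)(-499) + (0.980226)(569) = 521.40 m.
1° of latitude spans 3600 × 30.92 = 111312 m, so Δφ = 521.40 / 111312 × 3600 = 16.863″.

Δφ = 16.9″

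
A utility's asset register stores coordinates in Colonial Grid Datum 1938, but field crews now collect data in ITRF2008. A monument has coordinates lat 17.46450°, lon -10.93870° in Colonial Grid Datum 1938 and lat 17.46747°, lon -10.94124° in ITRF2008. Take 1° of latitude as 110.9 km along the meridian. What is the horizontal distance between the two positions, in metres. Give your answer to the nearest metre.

425 m

Δφ = 17.46747° − 17.46450° = +0.00297°; Δλ = -10.94124° − -10.93870° = -0.00254°.
ΔN = Δφ × 110900 = 329.4 m; ΔE = Δλ × 110900 × cos(17.46450°) = -0.00254 × 110900 × 0.953903 = -268.7 m.
Distance = √(ΔE² + ΔN²) = √((-268.7)² + 329.4²) = 425.1 m.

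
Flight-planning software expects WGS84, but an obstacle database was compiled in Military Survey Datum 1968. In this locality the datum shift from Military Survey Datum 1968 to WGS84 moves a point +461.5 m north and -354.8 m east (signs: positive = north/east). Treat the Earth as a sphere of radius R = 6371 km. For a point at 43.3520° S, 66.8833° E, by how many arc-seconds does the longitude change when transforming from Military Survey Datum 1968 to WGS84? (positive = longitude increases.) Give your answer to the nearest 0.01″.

At latitude -43.3520°, cos φ = 0.727150.
One radian of longitude at latitude φ spans R cos φ, so Δλ = ΔE / (R cos φ) = -354.8 / (6371000 × 0.727150) = -7.6586e-05 rad = -15.797″.

Δλ = -15.80″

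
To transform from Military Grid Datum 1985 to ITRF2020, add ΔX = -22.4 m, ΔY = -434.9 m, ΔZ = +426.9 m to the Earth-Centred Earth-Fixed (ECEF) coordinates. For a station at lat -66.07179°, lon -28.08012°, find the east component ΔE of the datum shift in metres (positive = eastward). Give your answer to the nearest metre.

The local east axis at (φ, λ) is (−sin λ, cos λ, 0), so ΔE = −sin(-28.08012°)·(-22.4) + cos(-28.08012°)·(-434.9) = -394.25 m.

ΔE = -394 m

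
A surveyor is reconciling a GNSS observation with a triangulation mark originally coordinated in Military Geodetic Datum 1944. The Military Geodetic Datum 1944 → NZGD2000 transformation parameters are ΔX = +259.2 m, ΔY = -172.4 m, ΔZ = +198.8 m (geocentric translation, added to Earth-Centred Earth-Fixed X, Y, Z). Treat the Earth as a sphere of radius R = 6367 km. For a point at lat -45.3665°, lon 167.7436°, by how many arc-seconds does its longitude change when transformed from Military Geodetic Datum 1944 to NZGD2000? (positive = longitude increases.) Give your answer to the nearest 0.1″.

Δλ = 5.2″

sin φ = -0.711615, cos φ = 0.702569, sin λ = 0.212287, cos λ = -0.977207.
East component: ΔE = −sin λ·ΔX + cos λ·ΔY = −(0.212287)(259.2) + (-0.977207)(-172.4) = 113.45 m.
1° of latitude spans πR/180 = 111125 m; at latitude φ, 1° of longitude spans that × cos φ = 78073.1 m, so Δλ = 113.45 / 78073.1 × 3600 = 5.231″.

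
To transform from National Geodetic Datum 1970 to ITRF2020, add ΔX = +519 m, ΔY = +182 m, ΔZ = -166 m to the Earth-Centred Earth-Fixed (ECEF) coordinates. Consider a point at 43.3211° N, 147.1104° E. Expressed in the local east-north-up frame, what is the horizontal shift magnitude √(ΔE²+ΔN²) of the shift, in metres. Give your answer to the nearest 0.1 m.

The local east axis at (φ, λ) is (−sin λ, cos λ, 0), so ΔE = −sin(147.1104°)·519 + cos(147.1104°)·182 = -434.66 m.
The local north axis is (−sin φ cos λ, −sin φ sin λ, cos φ), giving ΔN = 299.006 − 67.806 − 120.768 = 110.43 m.
Horizontal magnitude = √(ΔE² + ΔN²) = √((-434.66)² + 110.43²) = 448.47 m.

448.5 m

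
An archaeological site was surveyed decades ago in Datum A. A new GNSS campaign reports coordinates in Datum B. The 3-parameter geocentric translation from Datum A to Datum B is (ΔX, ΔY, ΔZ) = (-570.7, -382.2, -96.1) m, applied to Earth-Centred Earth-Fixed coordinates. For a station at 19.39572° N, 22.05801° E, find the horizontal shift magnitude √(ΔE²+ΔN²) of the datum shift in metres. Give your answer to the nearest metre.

At φ = 19.39572°, λ = 22.05801°: sin φ = 0.332091, cos φ = 0.943247, sin λ = 0.375545, cos λ = 0.926804.
ΔE = −sin λ·ΔX + cos λ·ΔY = −(0.375545)·(-570.7) + (0.926804)·(-382.2) = -139.90 m.
ΔN = −sin φ cos λ·ΔX − sin φ sin λ·ΔY + cos φ·ΔZ = −(0.332091)(0.926804)(-570.7) − (0.332091)(0.375545)(-382.2) + (0.943247)(-96.1) = 132.67 m.
Horizontal magnitude = √(ΔE² + ΔN²) = √((-139.90)² + 132.67²) = 192.81 m.

193 m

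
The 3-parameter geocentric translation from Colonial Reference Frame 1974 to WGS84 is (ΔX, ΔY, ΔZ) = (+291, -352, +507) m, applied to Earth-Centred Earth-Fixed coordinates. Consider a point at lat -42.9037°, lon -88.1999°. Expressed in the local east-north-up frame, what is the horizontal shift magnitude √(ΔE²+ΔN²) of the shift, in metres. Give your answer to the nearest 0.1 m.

The local east axis at (φ, λ) is (−sin λ, cos λ, 0), so ΔE = −sin(-88.1999°)·291 + cos(-88.1999°)·(-352) = 279.80 m.
The local north axis is (−sin φ cos λ, −sin φ sin λ, cos φ), giving ΔN = 6.223 + 239.512 + 371.377 = 617.11 m.
Horizontal magnitude = √(ΔE² + ΔN²) = √(279.80² + 617.11²) = 677.58 m.

677.6 m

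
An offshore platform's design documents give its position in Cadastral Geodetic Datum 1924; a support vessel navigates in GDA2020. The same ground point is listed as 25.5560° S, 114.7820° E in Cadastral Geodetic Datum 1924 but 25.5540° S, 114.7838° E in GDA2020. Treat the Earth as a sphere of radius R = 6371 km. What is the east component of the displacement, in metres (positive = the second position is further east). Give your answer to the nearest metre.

Δφ = -25.5540° − -25.5560° = +0.0020°; Δλ = 114.7838° − 114.7820° = +0.0018°.
1° along a meridian = πR/180 = 111195 m.
ΔN = Δφ × 111195 = 222.4 m; ΔE = Δλ × 111195 × cos(-25.5560°) = +0.0018 × 111195 × 0.902164 = 180.6 m.

ΔE = 181 m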